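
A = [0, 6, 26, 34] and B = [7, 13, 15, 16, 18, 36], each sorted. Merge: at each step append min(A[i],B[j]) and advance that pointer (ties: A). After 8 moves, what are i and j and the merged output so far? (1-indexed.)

i=4, j=6, merged so far=[0, 6, 7, 13, 15, 16, 18, 26]

i=1 j=1: A[i]=0<=B[j]=7 take 0, i++
i=2 j=1: A[i]=6<=B[j]=7 take 6, i++
i=3 j=1: A[i]=26>B[j]=7 take 7, j++
i=3 j=2: A[i]=26>B[j]=13 take 13, j++
i=3 j=3: A[i]=26>B[j]=15 take 15, j++
i=3 j=4: A[i]=26>B[j]=16 take 16, j++
i=3 j=5: A[i]=26>B[j]=18 take 18, j++
i=3 j=6: A[i]=26<=B[j]=36 take 26, i++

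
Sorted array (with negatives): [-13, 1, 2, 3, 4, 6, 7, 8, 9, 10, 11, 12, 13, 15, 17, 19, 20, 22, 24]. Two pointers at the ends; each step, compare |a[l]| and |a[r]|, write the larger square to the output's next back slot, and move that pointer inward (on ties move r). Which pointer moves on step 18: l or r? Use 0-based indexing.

r

l=0 r=18: |-13|<=|24| out[18]=576, r--
l=0 r=17: |-13|<=|22| out[17]=484, r--
l=0 r=16: |-13|<=|20| out[16]=400, r--
l=0 r=15: |-13|<=|19| out[15]=361, r--
l=0 r=14: |-13|<=|17| out[14]=289, r--
l=0 r=13: |-13|<=|15| out[13]=225, r--
l=0 r=12: |-13|<=|13| out[12]=169, r--
l=0 r=11: |-13|>|12| out[11]=169, l++
l=1 r=11: |1|<=|12| out[10]=144, r--
l=1 r=10: |1|<=|11| out[9]=121, r--
l=1 r=9: |1|<=|10| out[8]=100, r--
l=1 r=8: |1|<=|9| out[7]=81, r--
l=1 r=7: |1|<=|8| out[6]=64, r--
l=1 r=6: |1|<=|7| out[5]=49, r--
l=1 r=5: |1|<=|6| out[4]=36, r--
l=1 r=4: |1|<=|4| out[3]=16, r--
l=1 r=3: |1|<=|3| out[2]=9, r--
l=1 r=2: |1|<=|2| out[1]=4, r--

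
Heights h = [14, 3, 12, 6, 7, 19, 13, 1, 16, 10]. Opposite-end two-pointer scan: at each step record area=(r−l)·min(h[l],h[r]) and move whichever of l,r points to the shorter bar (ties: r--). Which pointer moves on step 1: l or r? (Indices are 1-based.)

r

l=1 r=10: min(14,10)*9=90 best=90 *, r--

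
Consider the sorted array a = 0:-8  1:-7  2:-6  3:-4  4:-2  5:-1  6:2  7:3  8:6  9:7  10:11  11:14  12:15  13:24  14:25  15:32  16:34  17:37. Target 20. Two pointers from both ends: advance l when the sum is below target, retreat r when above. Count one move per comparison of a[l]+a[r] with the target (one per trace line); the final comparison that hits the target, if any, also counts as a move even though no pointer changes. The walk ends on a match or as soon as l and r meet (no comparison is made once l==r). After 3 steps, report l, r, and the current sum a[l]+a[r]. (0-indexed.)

l=0, r=14, sum=17

l=0 r=17: -8+37=29 >20, r--
l=0 r=16: -8+34=26 >20, r--
l=0 r=15: -8+32=24 >20, r--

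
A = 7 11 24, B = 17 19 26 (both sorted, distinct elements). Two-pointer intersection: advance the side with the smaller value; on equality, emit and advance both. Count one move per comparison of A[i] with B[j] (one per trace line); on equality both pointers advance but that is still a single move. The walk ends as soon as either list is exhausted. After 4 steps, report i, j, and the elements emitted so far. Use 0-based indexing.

[i=0,j=0] 7<17 → i++
[i=1,j=0] 11<17 → i++
[i=2,j=0] 24>17 → j++
[i=2,j=1] 24>19 → j++

i=2, j=2, emitted=[]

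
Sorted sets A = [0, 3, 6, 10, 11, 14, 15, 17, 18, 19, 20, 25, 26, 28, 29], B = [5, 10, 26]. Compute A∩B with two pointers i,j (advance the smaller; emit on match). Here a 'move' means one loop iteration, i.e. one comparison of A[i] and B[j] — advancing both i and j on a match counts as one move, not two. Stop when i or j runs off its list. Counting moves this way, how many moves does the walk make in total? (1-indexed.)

[i=1,j=1] 0<5 → i++
[i=2,j=1] 3<5 → i++
[i=3,j=1] 6>5 → j++
[i=3,j=2] 6<10 → i++
[i=4,j=2] 10==10 emit → i++,j++
[i=5,j=3] 11<26 → i++
[i=6,j=3] 14<26 → i++
[i=7,j=3] 15<26 → i++
[i=8,j=3] 17<26 → i++
[i=9,j=3] 18<26 → i++
[i=10,j=3] 19<26 → i++
[i=11,j=3] 20<26 → i++
[i=12,j=3] 25<26 → i++
[i=13,j=3] 26==26 emit → i++,j++

14 moves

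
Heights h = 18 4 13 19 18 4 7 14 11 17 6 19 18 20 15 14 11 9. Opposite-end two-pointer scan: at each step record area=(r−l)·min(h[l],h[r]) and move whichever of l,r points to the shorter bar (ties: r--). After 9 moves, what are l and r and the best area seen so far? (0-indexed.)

l=5, r=13, best area=234

l=0 r=17: min(18,9)*17=153 best=153 *, r--
l=0 r=16: min(18,11)*16=176 best=176 *, r--
l=0 r=15: min(18,14)*15=210 best=210 *, r--
l=0 r=14: min(18,15)*14=210 best=210, r--
l=0 r=13: min(18,20)*13=234 best=234 *, l++
l=1 r=13: min(4,20)*12=48 best=234, l++
l=2 r=13: min(13,20)*11=143 best=234, l++
l=3 r=13: min(19,20)*10=190 best=234, l++
l=4 r=13: min(18,20)*9=162 best=234, l++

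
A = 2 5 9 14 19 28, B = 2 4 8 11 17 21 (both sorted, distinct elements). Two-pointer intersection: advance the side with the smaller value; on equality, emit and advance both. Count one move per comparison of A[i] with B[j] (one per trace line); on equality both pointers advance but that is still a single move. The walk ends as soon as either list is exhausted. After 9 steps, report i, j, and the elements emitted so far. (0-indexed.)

i=0 j=0: 2==2 emit, i++,j++
i=1 j=1: 5>4, j++
i=1 j=2: 5<8, i++
i=2 j=2: 9>8, j++
i=2 j=3: 9<11, i++
i=3 j=3: 14>11, j++
i=3 j=4: 14<17, i++
i=4 j=4: 19>17, j++
i=4 j=5: 19<21, i++

i=5, j=5, emitted=[2]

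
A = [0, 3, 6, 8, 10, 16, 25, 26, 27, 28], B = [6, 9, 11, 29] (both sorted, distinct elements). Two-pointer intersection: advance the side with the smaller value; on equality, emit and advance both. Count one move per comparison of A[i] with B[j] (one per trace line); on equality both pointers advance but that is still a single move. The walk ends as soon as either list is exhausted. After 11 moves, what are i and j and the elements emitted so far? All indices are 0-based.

[i=0,j=0] 0<6 → i++
[i=1,j=0] 3<6 → i++
[i=2,j=0] 6==6 emit → i++,j++
[i=3,j=1] 8<9 → i++
[i=4,j=1] 10>9 → j++
[i=4,j=2] 10<11 → i++
[i=5,j=2] 16>11 → j++
[i=5,j=3] 16<29 → i++
[i=6,j=3] 25<29 → i++
[i=7,j=3] 26<29 → i++
[i=8,j=3] 27<29 → i++

i=9, j=3, emitted=[6]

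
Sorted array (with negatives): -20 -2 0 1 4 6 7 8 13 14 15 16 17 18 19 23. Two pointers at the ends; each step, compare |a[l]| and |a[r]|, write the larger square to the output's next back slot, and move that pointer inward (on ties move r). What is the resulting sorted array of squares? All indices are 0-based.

[0,15] |-20|<=|23| out[15]=529 → r--
[0,14] |-20|>|19| out[14]=400 → l++
[1,14] |-2|<=|19| out[13]=361 → r--
[1,13] |-2|<=|18| out[12]=324 → r--
[1,12] |-2|<=|17| out[11]=289 → r--
[1,11] |-2|<=|16| out[10]=256 → r--
[1,10] |-2|<=|15| out[9]=225 → r--
[1,9] |-2|<=|14| out[8]=196 → r--
[1,8] |-2|<=|13| out[7]=169 → r--
[1,7] |-2|<=|8| out[6]=64 → r--
[1,6] |-2|<=|7| out[5]=49 → r--
[1,5] |-2|<=|6| out[4]=36 → r--
[1,4] |-2|<=|4| out[3]=16 → r--
[1,3] |-2|>|1| out[2]=4 → l++
[2,3] |0|<=|1| out[1]=1 → r--
[2,2] |0|<=|0| out[0]=0 → r--

[0, 1, 4, 16, 36, 49, 64, 169, 196, 225, 256, 289, 324, 361, 400, 529]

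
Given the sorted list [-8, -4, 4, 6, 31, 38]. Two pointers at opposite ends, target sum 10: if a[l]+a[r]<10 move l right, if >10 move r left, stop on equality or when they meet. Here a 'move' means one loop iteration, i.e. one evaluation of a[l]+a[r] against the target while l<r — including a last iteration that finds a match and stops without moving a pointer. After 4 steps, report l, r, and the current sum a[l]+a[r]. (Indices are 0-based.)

l=2, r=3, sum=10

[0,5] -8+38=30 >10 → r--
[0,4] -8+31=23 >10 → r--
[0,3] -8+6=-2 <10 → l++
[1,3] -4+6=2 <10 → l++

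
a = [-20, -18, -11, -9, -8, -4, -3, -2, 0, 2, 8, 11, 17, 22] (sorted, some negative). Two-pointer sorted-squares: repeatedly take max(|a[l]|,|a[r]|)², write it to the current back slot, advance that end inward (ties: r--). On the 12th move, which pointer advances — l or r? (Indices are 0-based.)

r

l=0 r=13: |-20|<=|22| out[13]=484, r--
l=0 r=12: |-20|>|17| out[12]=400, l++
l=1 r=12: |-18|>|17| out[11]=324, l++
l=2 r=12: |-11|<=|17| out[10]=289, r--
l=2 r=11: |-11|<=|11| out[9]=121, r--
l=2 r=10: |-11|>|8| out[8]=121, l++
l=3 r=10: |-9|>|8| out[7]=81, l++
l=4 r=10: |-8|<=|8| out[6]=64, r--
l=4 r=9: |-8|>|2| out[5]=64, l++
l=5 r=9: |-4|>|2| out[4]=16, l++
l=6 r=9: |-3|>|2| out[3]=9, l++
l=7 r=9: |-2|<=|2| out[2]=4, r--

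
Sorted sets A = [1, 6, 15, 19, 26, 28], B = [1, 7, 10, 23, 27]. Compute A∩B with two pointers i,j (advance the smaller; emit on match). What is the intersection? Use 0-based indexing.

intersection = [1]

i=0 j=0: 1==1 emit, i++,j++
i=1 j=1: 6<7, i++
i=2 j=1: 15>7, j++
i=2 j=2: 15>10, j++
i=2 j=3: 15<23, i++
i=3 j=3: 19<23, i++
i=4 j=3: 26>23, j++
i=4 j=4: 26<27, i++
i=5 j=4: 28>27, j++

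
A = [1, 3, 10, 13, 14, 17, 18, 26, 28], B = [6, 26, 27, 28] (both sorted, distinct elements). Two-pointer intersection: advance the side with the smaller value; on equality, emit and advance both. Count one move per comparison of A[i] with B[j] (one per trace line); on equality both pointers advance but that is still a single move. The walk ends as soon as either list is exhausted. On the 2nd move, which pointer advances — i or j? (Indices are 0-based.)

[i=0,j=0] 1<6 → i++
[i=1,j=0] 3<6 → i++

i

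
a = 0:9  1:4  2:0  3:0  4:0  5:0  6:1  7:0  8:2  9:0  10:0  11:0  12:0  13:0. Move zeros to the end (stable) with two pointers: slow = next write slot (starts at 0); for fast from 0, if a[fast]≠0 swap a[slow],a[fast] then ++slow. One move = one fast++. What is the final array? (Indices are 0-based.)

[9, 4, 1, 2, 0, 0, 0, 0, 0, 0, 0, 0, 0, 0]

(s=0,f=0) a[fast]=9≠0 swap→a[0]=9 → slow++,fast++
(s=1,f=1) a[fast]=4≠0 swap→a[1]=4 → slow++,fast++
(s=2,f=2) a[fast]=0 → fast++
(s=2,f=3) a[fast]=0 → fast++
(s=2,f=4) a[fast]=0 → fast++
(s=2,f=5) a[fast]=0 → fast++
(s=2,f=6) a[fast]=1≠0 swap→a[2]=1 → slow++,fast++
(s=3,f=7) a[fast]=0 → fast++
(s=3,f=8) a[fast]=2≠0 swap→a[3]=2 → slow++,fast++
(s=4,f=9) a[fast]=0 → fast++
(s=4,f=10) a[fast]=0 → fast++
(s=4,f=11) a[fast]=0 → fast++
(s=4,f=12) a[fast]=0 → fast++
(s=4,f=13) a[fast]=0 → fast++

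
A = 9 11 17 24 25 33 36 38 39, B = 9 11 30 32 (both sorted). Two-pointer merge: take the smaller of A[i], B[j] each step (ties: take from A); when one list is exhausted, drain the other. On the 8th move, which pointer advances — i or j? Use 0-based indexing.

j

i=0 j=0: A[i]=9<=B[j]=9 take 9, i++
i=1 j=0: A[i]=11>B[j]=9 take 9, j++
i=1 j=1: A[i]=11<=B[j]=11 take 11, i++
i=2 j=1: A[i]=17>B[j]=11 take 11, j++
i=2 j=2: A[i]=17<=B[j]=30 take 17, i++
i=3 j=2: A[i]=24<=B[j]=30 take 24, i++
i=4 j=2: A[i]=25<=B[j]=30 take 25, i++
i=5 j=2: A[i]=33>B[j]=30 take 30, j++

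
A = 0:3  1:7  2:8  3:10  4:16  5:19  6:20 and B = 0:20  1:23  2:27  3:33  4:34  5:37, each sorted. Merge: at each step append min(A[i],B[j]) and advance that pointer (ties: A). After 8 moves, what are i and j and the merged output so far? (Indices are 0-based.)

[i=0,j=0] A[i]=3<=B[j]=20 take 3 → i++
[i=1,j=0] A[i]=7<=B[j]=20 take 7 → i++
[i=2,j=0] A[i]=8<=B[j]=20 take 8 → i++
[i=3,j=0] A[i]=10<=B[j]=20 take 10 → i++
[i=4,j=0] A[i]=16<=B[j]=20 take 16 → i++
[i=5,j=0] A[i]=19<=B[j]=20 take 19 → i++
[i=6,j=0] A[i]=20<=B[j]=20 take 20 → i++
[i=7,j=0] A done, take B[j]=20 → j++

i=7, j=1, merged so far=[3, 7, 8, 10, 16, 19, 20, 20]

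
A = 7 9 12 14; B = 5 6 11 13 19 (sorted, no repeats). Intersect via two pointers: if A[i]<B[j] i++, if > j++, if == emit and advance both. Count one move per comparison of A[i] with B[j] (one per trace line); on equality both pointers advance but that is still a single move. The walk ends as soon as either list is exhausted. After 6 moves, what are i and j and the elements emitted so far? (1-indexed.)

i=4, j=4, emitted=[]

[i=1,j=1] 7>5 → j++
[i=1,j=2] 7>6 → j++
[i=1,j=3] 7<11 → i++
[i=2,j=3] 9<11 → i++
[i=3,j=3] 12>11 → j++
[i=3,j=4] 12<13 → i++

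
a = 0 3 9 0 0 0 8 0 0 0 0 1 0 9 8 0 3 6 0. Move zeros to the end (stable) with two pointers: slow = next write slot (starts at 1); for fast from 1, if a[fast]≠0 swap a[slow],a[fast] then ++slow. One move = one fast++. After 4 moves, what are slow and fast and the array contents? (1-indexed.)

slow=1 fast=1: a[fast]=0, fast++
slow=1 fast=2: a[fast]=3≠0 swap→a[1]=3, slow++,fast++
slow=2 fast=3: a[fast]=9≠0 swap→a[2]=9, slow++,fast++
slow=3 fast=4: a[fast]=0, fast++

slow=3, fast=5, a=[3, 9, 0, 0, 0, 0, 8, 0, 0, 0, 0, 1, 0, 9, 8, 0, 3, 6, 0]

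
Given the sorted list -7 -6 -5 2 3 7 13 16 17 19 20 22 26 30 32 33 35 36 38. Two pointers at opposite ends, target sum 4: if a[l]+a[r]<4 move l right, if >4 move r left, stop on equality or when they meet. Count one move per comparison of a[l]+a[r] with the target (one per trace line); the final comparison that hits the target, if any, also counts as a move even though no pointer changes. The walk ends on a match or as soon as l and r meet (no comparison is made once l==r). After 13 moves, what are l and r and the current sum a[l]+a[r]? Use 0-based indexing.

[0,18] -7+38=31 >4 → r--
[0,17] -7+36=29 >4 → r--
[0,16] -7+35=28 >4 → r--
[0,15] -7+33=26 >4 → r--
[0,14] -7+32=25 >4 → r--
[0,13] -7+30=23 >4 → r--
[0,12] -7+26=19 >4 → r--
[0,11] -7+22=15 >4 → r--
[0,10] -7+20=13 >4 → r--
[0,9] -7+19=12 >4 → r--
[0,8] -7+17=10 >4 → r--
[0,7] -7+16=9 >4 → r--
[0,6] -7+13=6 >4 → r--

l=0, r=5, sum=0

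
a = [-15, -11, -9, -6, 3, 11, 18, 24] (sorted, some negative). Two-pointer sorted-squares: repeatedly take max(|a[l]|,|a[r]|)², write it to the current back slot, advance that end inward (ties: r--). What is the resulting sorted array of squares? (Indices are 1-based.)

l=1 r=8: |-15|<=|24| out[8]=576, r--
l=1 r=7: |-15|<=|18| out[7]=324, r--
l=1 r=6: |-15|>|11| out[6]=225, l++
l=2 r=6: |-11|<=|11| out[5]=121, r--
l=2 r=5: |-11|>|3| out[4]=121, l++
l=3 r=5: |-9|>|3| out[3]=81, l++
l=4 r=5: |-6|>|3| out[2]=36, l++
l=5 r=5: |3|<=|3| out[1]=9, r--

[9, 36, 81, 121, 121, 225, 324, 576]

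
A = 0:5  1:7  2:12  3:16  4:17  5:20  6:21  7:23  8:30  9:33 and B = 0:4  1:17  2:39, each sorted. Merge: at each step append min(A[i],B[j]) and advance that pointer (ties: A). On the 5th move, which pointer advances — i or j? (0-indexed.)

i

i=0 j=0: A[i]=5>B[j]=4 take 4, j++
i=0 j=1: A[i]=5<=B[j]=17 take 5, i++
i=1 j=1: A[i]=7<=B[j]=17 take 7, i++
i=2 j=1: A[i]=12<=B[j]=17 take 12, i++
i=3 j=1: A[i]=16<=B[j]=17 take 16, i++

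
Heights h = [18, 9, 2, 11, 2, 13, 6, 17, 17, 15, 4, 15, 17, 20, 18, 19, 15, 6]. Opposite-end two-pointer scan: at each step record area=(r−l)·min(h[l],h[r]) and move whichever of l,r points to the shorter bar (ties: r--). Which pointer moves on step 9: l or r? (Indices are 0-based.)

l

l=0 r=17: min(18,6)*17=102 best=102 *, r--
l=0 r=16: min(18,15)*16=240 best=240 *, r--
l=0 r=15: min(18,19)*15=270 best=270 *, l++
l=1 r=15: min(9,19)*14=126 best=270, l++
l=2 r=15: min(2,19)*13=26 best=270, l++
l=3 r=15: min(11,19)*12=132 best=270, l++
l=4 r=15: min(2,19)*11=22 best=270, l++
l=5 r=15: min(13,19)*10=130 best=270, l++
l=6 r=15: min(6,19)*9=54 best=270, l++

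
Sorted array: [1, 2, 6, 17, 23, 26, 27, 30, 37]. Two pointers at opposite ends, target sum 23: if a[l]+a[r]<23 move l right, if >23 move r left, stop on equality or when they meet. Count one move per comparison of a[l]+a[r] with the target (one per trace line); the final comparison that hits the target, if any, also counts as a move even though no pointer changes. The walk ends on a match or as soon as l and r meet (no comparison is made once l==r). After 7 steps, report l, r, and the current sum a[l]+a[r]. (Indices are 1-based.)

l=3, r=4, sum=23

l=1 r=9: 1+37=38 >23, r--
l=1 r=8: 1+30=31 >23, r--
l=1 r=7: 1+27=28 >23, r--
l=1 r=6: 1+26=27 >23, r--
l=1 r=5: 1+23=24 >23, r--
l=1 r=4: 1+17=18 <23, l++
l=2 r=4: 2+17=19 <23, l++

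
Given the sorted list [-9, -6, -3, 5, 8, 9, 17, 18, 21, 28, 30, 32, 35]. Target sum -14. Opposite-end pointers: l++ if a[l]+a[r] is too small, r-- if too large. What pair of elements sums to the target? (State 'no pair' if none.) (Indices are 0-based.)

[0,12] -9+35=26 >-14 → r--
[0,11] -9+32=23 >-14 → r--
[0,10] -9+30=21 >-14 → r--
[0,9] -9+28=19 >-14 → r--
[0,8] -9+21=12 >-14 → r--
[0,7] -9+18=9 >-14 → r--
[0,6] -9+17=8 >-14 → r--
[0,5] -9+9=0 >-14 → r--
[0,4] -9+8=-1 >-14 → r--
[0,3] -9+5=-4 >-14 → r--
[0,2] -9+-3=-12 >-14 → r--
[0,1] -9+-6=-15 <-14 → l++

no pair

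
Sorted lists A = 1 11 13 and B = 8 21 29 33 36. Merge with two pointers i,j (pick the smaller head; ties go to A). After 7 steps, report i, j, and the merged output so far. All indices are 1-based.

i=4, j=5, merged so far=[1, 8, 11, 13, 21, 29, 33]

[i=1,j=1] A[i]=1<=B[j]=8 take 1 → i++
[i=2,j=1] A[i]=11>B[j]=8 take 8 → j++
[i=2,j=2] A[i]=11<=B[j]=21 take 11 → i++
[i=3,j=2] A[i]=13<=B[j]=21 take 13 → i++
[i=4,j=2] A done, take B[j]=21 → j++
[i=4,j=3] A done, take B[j]=29 → j++
[i=4,j=4] A done, take B[j]=33 → j++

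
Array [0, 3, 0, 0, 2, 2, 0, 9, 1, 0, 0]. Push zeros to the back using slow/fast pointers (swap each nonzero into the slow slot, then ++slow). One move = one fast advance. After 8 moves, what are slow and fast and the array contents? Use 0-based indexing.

slow=4, fast=8, a=[3, 2, 2, 9, 0, 0, 0, 0, 1, 0, 0]

(s=0,f=0) a[fast]=0 → fast++
(s=0,f=1) a[fast]=3≠0 swap→a[0]=3 → slow++,fast++
(s=1,f=2) a[fast]=0 → fast++
(s=1,f=3) a[fast]=0 → fast++
(s=1,f=4) a[fast]=2≠0 swap→a[1]=2 → slow++,fast++
(s=2,f=5) a[fast]=2≠0 swap→a[2]=2 → slow++,fast++
(s=3,f=6) a[fast]=0 → fast++
(s=3,f=7) a[fast]=9≠0 swap→a[3]=9 → slow++,fast++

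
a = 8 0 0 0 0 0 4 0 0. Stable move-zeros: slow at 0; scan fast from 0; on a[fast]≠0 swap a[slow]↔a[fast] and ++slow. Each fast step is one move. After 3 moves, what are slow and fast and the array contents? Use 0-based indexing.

slow=1, fast=3, a=[8, 0, 0, 0, 0, 0, 4, 0, 0]

(s=0,f=0) a[fast]=8≠0 swap→a[0]=8 → slow++,fast++
(s=1,f=1) a[fast]=0 → fast++
(s=1,f=2) a[fast]=0 → fast++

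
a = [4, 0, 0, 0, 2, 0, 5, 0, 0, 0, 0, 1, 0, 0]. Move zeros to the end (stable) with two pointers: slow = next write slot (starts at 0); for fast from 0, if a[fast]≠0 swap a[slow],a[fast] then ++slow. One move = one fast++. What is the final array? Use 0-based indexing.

[4, 2, 5, 1, 0, 0, 0, 0, 0, 0, 0, 0, 0, 0]

slow=0 fast=0: a[fast]=4≠0 swap→a[0]=4, slow++,fast++
slow=1 fast=1: a[fast]=0, fast++
slow=1 fast=2: a[fast]=0, fast++
slow=1 fast=3: a[fast]=0, fast++
slow=1 fast=4: a[fast]=2≠0 swap→a[1]=2, slow++,fast++
slow=2 fast=5: a[fast]=0, fast++
slow=2 fast=6: a[fast]=5≠0 swap→a[2]=5, slow++,fast++
slow=3 fast=7: a[fast]=0, fast++
slow=3 fast=8: a[fast]=0, fast++
slow=3 fast=9: a[fast]=0, fast++
slow=3 fast=10: a[fast]=0, fast++
slow=3 fast=11: a[fast]=1≠0 swap→a[3]=1, slow++,fast++
slow=4 fast=12: a[fast]=0, fast++
slow=4 fast=13: a[fast]=0, fast++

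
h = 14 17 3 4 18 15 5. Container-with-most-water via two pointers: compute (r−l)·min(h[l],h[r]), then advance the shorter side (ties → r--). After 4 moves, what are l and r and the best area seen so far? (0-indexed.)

l=0 r=6: min(14,5)*6=30 best=30 *, r--
l=0 r=5: min(14,15)*5=70 best=70 *, l++
l=1 r=5: min(17,15)*4=60 best=70, r--
l=1 r=4: min(17,18)*3=51 best=70, l++

l=2, r=4, best area=70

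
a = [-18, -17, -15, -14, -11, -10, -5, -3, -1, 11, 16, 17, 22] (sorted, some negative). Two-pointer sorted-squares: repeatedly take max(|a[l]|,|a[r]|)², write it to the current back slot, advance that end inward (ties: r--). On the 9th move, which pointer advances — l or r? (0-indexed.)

l=0 r=12: |-18|<=|22| out[12]=484, r--
l=0 r=11: |-18|>|17| out[11]=324, l++
l=1 r=11: |-17|<=|17| out[10]=289, r--
l=1 r=10: |-17|>|16| out[9]=289, l++
l=2 r=10: |-15|<=|16| out[8]=256, r--
l=2 r=9: |-15|>|11| out[7]=225, l++
l=3 r=9: |-14|>|11| out[6]=196, l++
l=4 r=9: |-11|<=|11| out[5]=121, r--
l=4 r=8: |-11|>|-1| out[4]=121, l++

l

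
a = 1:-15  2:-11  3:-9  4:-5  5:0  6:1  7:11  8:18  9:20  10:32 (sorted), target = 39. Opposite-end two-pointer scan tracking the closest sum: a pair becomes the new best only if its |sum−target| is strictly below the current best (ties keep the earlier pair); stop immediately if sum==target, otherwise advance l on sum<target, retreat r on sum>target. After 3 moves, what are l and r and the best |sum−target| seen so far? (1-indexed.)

l=4, r=10, best |Δ|=16

l=1 r=10: -15+32=17 d=22 *, l++
l=2 r=10: -11+32=21 d=18 *, l++
l=3 r=10: -9+32=23 d=16 *, l++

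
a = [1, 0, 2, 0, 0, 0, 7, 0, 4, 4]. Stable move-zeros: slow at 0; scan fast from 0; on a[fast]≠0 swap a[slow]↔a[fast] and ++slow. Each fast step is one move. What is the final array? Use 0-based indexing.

slow=0 fast=0: a[fast]=1≠0 swap→a[0]=1, slow++,fast++
slow=1 fast=1: a[fast]=0, fast++
slow=1 fast=2: a[fast]=2≠0 swap→a[1]=2, slow++,fast++
slow=2 fast=3: a[fast]=0, fast++
slow=2 fast=4: a[fast]=0, fast++
slow=2 fast=5: a[fast]=0, fast++
slow=2 fast=6: a[fast]=7≠0 swap→a[2]=7, slow++,fast++
slow=3 fast=7: a[fast]=0, fast++
slow=3 fast=8: a[fast]=4≠0 swap→a[3]=4, slow++,fast++
slow=4 fast=9: a[fast]=4≠0 swap→a[4]=4, slow++,fast++

[1, 2, 7, 4, 4, 0, 0, 0, 0, 0]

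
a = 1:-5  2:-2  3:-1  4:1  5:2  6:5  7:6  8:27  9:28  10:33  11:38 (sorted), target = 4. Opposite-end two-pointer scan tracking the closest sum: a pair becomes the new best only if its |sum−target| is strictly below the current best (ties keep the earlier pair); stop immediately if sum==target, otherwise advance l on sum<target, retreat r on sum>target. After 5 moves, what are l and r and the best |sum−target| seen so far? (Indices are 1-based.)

[1,11] -5+38=33 d=29 * → r--
[1,10] -5+33=28 d=24 * → r--
[1,9] -5+28=23 d=19 * → r--
[1,8] -5+27=22 d=18 * → r--
[1,7] -5+6=1 d=3 * → l++

l=2, r=7, best |Δ|=3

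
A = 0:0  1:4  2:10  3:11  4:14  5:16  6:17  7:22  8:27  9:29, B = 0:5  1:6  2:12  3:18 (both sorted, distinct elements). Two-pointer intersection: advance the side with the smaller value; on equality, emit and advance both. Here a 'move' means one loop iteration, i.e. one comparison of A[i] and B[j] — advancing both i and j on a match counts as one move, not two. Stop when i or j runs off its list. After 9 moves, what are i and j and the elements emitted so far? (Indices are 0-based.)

i=6, j=3, emitted=[]

[i=0,j=0] 0<5 → i++
[i=1,j=0] 4<5 → i++
[i=2,j=0] 10>5 → j++
[i=2,j=1] 10>6 → j++
[i=2,j=2] 10<12 → i++
[i=3,j=2] 11<12 → i++
[i=4,j=2] 14>12 → j++
[i=4,j=3] 14<18 → i++
[i=5,j=3] 16<18 → i++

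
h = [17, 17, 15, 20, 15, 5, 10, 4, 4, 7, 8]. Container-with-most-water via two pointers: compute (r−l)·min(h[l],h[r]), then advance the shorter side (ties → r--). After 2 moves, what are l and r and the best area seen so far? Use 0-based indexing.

l=0 r=10: min(17,8)*10=80 best=80 *, r--
l=0 r=9: min(17,7)*9=63 best=80, r--

l=0, r=8, best area=80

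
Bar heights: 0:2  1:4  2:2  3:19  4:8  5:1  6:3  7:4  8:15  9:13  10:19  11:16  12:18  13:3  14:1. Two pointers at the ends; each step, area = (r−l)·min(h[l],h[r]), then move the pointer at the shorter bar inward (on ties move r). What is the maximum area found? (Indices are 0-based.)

max area = 162

l=0 r=14: min(2,1)*14=14 best=14 *, r--
l=0 r=13: min(2,3)*13=26 best=26 *, l++
l=1 r=13: min(4,3)*12=36 best=36 *, r--
l=1 r=12: min(4,18)*11=44 best=44 *, l++
l=2 r=12: min(2,18)*10=20 best=44, l++
l=3 r=12: min(19,18)*9=162 best=162 *, r--
l=3 r=11: min(19,16)*8=128 best=162, r--
l=3 r=10: min(19,19)*7=133 best=162, r--
l=3 r=9: min(19,13)*6=78 best=162, r--
l=3 r=8: min(19,15)*5=75 best=162, r--
l=3 r=7: min(19,4)*4=16 best=162, r--
l=3 r=6: min(19,3)*3=9 best=162, r--
l=3 r=5: min(19,1)*2=2 best=162, r--
l=3 r=4: min(19,8)*1=8 best=162, r--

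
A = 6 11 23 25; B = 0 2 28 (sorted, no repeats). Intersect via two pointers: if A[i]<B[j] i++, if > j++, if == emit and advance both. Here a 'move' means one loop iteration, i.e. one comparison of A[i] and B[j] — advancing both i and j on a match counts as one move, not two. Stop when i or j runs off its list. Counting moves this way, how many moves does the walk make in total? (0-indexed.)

6 moves

[i=0,j=0] 6>0 → j++
[i=0,j=1] 6>2 → j++
[i=0,j=2] 6<28 → i++
[i=1,j=2] 11<28 → i++
[i=2,j=2] 23<28 → i++
[i=3,j=2] 25<28 → i++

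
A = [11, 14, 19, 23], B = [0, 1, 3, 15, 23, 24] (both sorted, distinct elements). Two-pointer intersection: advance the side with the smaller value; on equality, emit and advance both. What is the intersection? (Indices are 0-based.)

[i=0,j=0] 11>0 → j++
[i=0,j=1] 11>1 → j++
[i=0,j=2] 11>3 → j++
[i=0,j=3] 11<15 → i++
[i=1,j=3] 14<15 → i++
[i=2,j=3] 19>15 → j++
[i=2,j=4] 19<23 → i++
[i=3,j=4] 23==23 emit → i++,j++

intersection = [23]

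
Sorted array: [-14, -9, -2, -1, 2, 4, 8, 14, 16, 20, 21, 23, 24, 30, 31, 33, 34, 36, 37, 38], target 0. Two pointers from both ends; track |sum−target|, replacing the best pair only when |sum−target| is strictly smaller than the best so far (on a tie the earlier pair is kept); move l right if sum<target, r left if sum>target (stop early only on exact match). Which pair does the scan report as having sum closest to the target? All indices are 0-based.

l=0 r=19: -14+38=24 d=24 *, r--
l=0 r=18: -14+37=23 d=23 *, r--
l=0 r=17: -14+36=22 d=22 *, r--
l=0 r=16: -14+34=20 d=20 *, r--
l=0 r=15: -14+33=19 d=19 *, r--
l=0 r=14: -14+31=17 d=17 *, r--
l=0 r=13: -14+30=16 d=16 *, r--
l=0 r=12: -14+24=10 d=10 *, r--
l=0 r=11: -14+23=9 d=9 *, r--
l=0 r=10: -14+21=7 d=7 *, r--
l=0 r=9: -14+20=6 d=6 *, r--
l=0 r=8: -14+16=2 d=2 *, r--
l=0 r=7: -14+14=0 d=0 *, stop

pair (-14, 14) with sum 0 (|Δ|=0)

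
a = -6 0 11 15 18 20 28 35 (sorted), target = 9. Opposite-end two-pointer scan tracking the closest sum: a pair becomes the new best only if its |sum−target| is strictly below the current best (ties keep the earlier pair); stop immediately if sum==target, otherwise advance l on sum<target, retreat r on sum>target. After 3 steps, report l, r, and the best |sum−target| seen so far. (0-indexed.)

l=0, r=4, best |Δ|=5

l=0 r=7: -6+35=29 d=20 *, r--
l=0 r=6: -6+28=22 d=13 *, r--
l=0 r=5: -6+20=14 d=5 *, r--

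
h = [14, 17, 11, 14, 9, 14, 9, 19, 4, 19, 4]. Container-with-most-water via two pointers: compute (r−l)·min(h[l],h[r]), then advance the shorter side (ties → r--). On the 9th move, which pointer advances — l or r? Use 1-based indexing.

r

l=1 r=11: min(14,4)*10=40 best=40 *, r--
l=1 r=10: min(14,19)*9=126 best=126 *, l++
l=2 r=10: min(17,19)*8=136 best=136 *, l++
l=3 r=10: min(11,19)*7=77 best=136, l++
l=4 r=10: min(14,19)*6=84 best=136, l++
l=5 r=10: min(9,19)*5=45 best=136, l++
l=6 r=10: min(14,19)*4=56 best=136, l++
l=7 r=10: min(9,19)*3=27 best=136, l++
l=8 r=10: min(19,19)*2=38 best=136, r--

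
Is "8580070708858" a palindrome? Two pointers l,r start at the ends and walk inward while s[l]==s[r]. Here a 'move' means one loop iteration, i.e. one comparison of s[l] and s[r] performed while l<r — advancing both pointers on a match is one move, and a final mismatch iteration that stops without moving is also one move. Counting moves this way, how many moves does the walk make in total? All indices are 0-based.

4 moves

[0,12] '8'=='8' → l++,r--
[1,11] '5'=='5' → l++,r--
[2,10] '8'=='8' → l++,r--
[3,9] '0'!='8' → stop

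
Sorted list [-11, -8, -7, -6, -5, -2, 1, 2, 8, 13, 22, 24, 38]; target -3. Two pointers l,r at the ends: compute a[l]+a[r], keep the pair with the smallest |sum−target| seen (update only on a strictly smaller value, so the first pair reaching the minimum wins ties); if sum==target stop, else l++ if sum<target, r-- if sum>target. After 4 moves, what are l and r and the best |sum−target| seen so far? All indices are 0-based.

[0,12] -11+38=27 d=30 * → r--
[0,11] -11+24=13 d=16 * → r--
[0,10] -11+22=11 d=14 * → r--
[0,9] -11+13=2 d=5 * → r--

l=0, r=8, best |Δ|=5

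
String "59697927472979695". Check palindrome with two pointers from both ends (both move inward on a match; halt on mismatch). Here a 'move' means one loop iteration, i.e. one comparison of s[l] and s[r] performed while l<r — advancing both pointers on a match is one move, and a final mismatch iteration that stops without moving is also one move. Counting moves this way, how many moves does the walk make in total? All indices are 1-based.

8 moves

[1,17] '5'=='5' → l++,r--
[2,16] '9'=='9' → l++,r--
[3,15] '6'=='6' → l++,r--
[4,14] '9'=='9' → l++,r--
[5,13] '7'=='7' → l++,r--
[6,12] '9'=='9' → l++,r--
[7,11] '2'=='2' → l++,r--
[8,10] '7'=='7' → l++,r--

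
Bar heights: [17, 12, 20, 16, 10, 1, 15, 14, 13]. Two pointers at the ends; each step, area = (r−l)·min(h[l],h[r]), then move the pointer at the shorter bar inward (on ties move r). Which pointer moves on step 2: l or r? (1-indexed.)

r

l=1 r=9: min(17,13)*8=104 best=104 *, r--
l=1 r=8: min(17,14)*7=98 best=104, r--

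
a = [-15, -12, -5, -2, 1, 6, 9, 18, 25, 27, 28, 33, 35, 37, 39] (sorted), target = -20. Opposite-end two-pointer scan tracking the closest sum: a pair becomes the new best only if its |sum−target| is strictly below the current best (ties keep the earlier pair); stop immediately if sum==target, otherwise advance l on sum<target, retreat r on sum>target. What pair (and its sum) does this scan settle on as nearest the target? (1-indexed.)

l=1 r=15: -15+39=24 d=44 *, r--
l=1 r=14: -15+37=22 d=42 *, r--
l=1 r=13: -15+35=20 d=40 *, r--
l=1 r=12: -15+33=18 d=38 *, r--
l=1 r=11: -15+28=13 d=33 *, r--
l=1 r=10: -15+27=12 d=32 *, r--
l=1 r=9: -15+25=10 d=30 *, r--
l=1 r=8: -15+18=3 d=23 *, r--
l=1 r=7: -15+9=-6 d=14 *, r--
l=1 r=6: -15+6=-9 d=11 *, r--
l=1 r=5: -15+1=-14 d=6 *, r--
l=1 r=4: -15+-2=-17 d=3 *, r--
l=1 r=3: -15+-5=-20 d=0 *, stop

pair (-15, -5) with sum -20 (|Δ|=0)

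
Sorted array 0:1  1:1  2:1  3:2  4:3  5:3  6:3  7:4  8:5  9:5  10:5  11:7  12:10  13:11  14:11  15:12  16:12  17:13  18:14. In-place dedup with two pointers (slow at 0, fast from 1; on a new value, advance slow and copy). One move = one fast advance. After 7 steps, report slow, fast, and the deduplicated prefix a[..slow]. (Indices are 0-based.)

slow=0 fast=1: a[fast]=1=a[slow] dup, fast++
slow=0 fast=2: a[fast]=1=a[slow] dup, fast++
slow=0 fast=3: a[fast]=2≠a[slow]=1 write a[1]=2, slow++,fast++
slow=1 fast=4: a[fast]=3≠a[slow]=2 write a[2]=3, slow++,fast++
slow=2 fast=5: a[fast]=3=a[slow] dup, fast++
slow=2 fast=6: a[fast]=3=a[slow] dup, fast++
slow=2 fast=7: a[fast]=4≠a[slow]=3 write a[3]=4, slow++,fast++

slow=3, fast=8, prefix=[1, 2, 3, 4]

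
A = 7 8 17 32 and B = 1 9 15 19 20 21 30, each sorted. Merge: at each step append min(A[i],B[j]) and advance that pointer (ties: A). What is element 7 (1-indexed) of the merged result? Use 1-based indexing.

merged[7] = 19

[i=1,j=1] A[i]=7>B[j]=1 take 1 → j++
[i=1,j=2] A[i]=7<=B[j]=9 take 7 → i++
[i=2,j=2] A[i]=8<=B[j]=9 take 8 → i++
[i=3,j=2] A[i]=17>B[j]=9 take 9 → j++
[i=3,j=3] A[i]=17>B[j]=15 take 15 → j++
[i=3,j=4] A[i]=17<=B[j]=19 take 17 → i++
[i=4,j=4] A[i]=32>B[j]=19 take 19 → j++
[i=4,j=5] A[i]=32>B[j]=20 take 20 → j++
[i=4,j=6] A[i]=32>B[j]=21 take 21 → j++
[i=4,j=7] A[i]=32>B[j]=30 take 30 → j++
[i=4,j=8] B done, take A[i]=32 → i++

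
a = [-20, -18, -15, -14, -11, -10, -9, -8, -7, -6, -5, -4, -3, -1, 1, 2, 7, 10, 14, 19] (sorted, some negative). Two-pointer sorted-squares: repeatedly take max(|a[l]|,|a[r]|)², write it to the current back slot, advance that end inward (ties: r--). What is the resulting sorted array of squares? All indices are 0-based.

l=0 r=19: |-20|>|19| out[19]=400, l++
l=1 r=19: |-18|<=|19| out[18]=361, r--
l=1 r=18: |-18|>|14| out[17]=324, l++
l=2 r=18: |-15|>|14| out[16]=225, l++
l=3 r=18: |-14|<=|14| out[15]=196, r--
l=3 r=17: |-14|>|10| out[14]=196, l++
l=4 r=17: |-11|>|10| out[13]=121, l++
l=5 r=17: |-10|<=|10| out[12]=100, r--
l=5 r=16: |-10|>|7| out[11]=100, l++
l=6 r=16: |-9|>|7| out[10]=81, l++
l=7 r=16: |-8|>|7| out[9]=64, l++
l=8 r=16: |-7|<=|7| out[8]=49, r--
l=8 r=15: |-7|>|2| out[7]=49, l++
l=9 r=15: |-6|>|2| out[6]=36, l++
l=10 r=15: |-5|>|2| out[5]=25, l++
l=11 r=15: |-4|>|2| out[4]=16, l++
l=12 r=15: |-3|>|2| out[3]=9, l++
l=13 r=15: |-1|<=|2| out[2]=4, r--
l=13 r=14: |-1|<=|1| out[1]=1, r--
l=13 r=13: |-1|<=|-1| out[0]=1, r--

[1, 1, 4, 9, 16, 25, 36, 49, 49, 64, 81, 100, 100, 121, 196, 196, 225, 324, 361, 400]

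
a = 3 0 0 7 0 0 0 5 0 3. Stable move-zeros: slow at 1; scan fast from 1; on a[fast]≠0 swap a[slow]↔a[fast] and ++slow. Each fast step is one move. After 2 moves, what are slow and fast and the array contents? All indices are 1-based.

slow=2, fast=3, a=[3, 0, 0, 7, 0, 0, 0, 5, 0, 3]

slow=1 fast=1: a[fast]=3≠0 swap→a[1]=3, slow++,fast++
slow=2 fast=2: a[fast]=0, fast++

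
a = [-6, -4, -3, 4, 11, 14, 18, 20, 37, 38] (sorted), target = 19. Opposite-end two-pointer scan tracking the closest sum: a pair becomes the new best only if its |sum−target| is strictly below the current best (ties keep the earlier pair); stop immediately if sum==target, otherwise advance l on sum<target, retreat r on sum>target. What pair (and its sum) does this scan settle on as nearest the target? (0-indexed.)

pair (4, 14) with sum 18 (|Δ|=1)

[0,9] -6+38=32 d=13 * → r--
[0,8] -6+37=31 d=12 * → r--
[0,7] -6+20=14 d=5 * → l++
[1,7] -4+20=16 d=3 * → l++
[2,7] -3+20=17 d=2 * → l++
[3,7] 4+20=24 d=5 → r--
[3,6] 4+18=22 d=3 → r--
[3,5] 4+14=18 d=1 * → l++
[4,5] 11+14=25 d=6 → r--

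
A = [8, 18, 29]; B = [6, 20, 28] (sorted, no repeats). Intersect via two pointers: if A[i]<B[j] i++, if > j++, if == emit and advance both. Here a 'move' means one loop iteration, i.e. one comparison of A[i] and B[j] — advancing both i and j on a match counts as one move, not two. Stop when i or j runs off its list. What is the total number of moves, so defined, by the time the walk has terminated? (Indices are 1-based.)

5 moves

[i=1,j=1] 8>6 → j++
[i=1,j=2] 8<20 → i++
[i=2,j=2] 18<20 → i++
[i=3,j=2] 29>20 → j++
[i=3,j=3] 29>28 → j++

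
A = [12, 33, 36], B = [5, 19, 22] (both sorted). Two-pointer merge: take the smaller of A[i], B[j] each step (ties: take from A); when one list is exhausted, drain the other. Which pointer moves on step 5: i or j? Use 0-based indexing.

[i=0,j=0] A[i]=12>B[j]=5 take 5 → j++
[i=0,j=1] A[i]=12<=B[j]=19 take 12 → i++
[i=1,j=1] A[i]=33>B[j]=19 take 19 → j++
[i=1,j=2] A[i]=33>B[j]=22 take 22 → j++
[i=1,j=3] B done, take A[i]=33 → i++

i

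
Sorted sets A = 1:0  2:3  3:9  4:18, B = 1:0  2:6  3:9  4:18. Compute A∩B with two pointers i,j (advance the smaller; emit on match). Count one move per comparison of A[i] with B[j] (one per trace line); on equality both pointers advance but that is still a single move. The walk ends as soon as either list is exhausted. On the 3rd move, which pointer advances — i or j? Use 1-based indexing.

i=1 j=1: 0==0 emit, i++,j++
i=2 j=2: 3<6, i++
i=3 j=2: 9>6, j++

j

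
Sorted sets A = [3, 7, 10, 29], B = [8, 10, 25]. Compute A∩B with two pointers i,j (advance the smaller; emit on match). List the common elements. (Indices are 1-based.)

intersection = [10]

[i=1,j=1] 3<8 → i++
[i=2,j=1] 7<8 → i++
[i=3,j=1] 10>8 → j++
[i=3,j=2] 10==10 emit → i++,j++
[i=4,j=3] 29>25 → j++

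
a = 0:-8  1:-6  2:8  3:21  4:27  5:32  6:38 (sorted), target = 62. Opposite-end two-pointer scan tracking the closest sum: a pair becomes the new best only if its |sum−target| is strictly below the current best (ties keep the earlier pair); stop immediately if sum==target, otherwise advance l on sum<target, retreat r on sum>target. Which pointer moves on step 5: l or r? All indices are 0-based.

r

[0,6] -8+38=30 d=32 * → l++
[1,6] -6+38=32 d=30 * → l++
[2,6] 8+38=46 d=16 * → l++
[3,6] 21+38=59 d=3 * → l++
[4,6] 27+38=65 d=3 → r--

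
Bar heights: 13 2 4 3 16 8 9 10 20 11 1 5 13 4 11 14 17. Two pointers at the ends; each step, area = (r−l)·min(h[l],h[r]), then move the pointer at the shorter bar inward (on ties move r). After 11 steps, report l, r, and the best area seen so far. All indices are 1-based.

l=9, r=14, best area=208

l=1 r=17: min(13,17)*16=208 best=208 *, l++
l=2 r=17: min(2,17)*15=30 best=208, l++
l=3 r=17: min(4,17)*14=56 best=208, l++
l=4 r=17: min(3,17)*13=39 best=208, l++
l=5 r=17: min(16,17)*12=192 best=208, l++
l=6 r=17: min(8,17)*11=88 best=208, l++
l=7 r=17: min(9,17)*10=90 best=208, l++
l=8 r=17: min(10,17)*9=90 best=208, l++
l=9 r=17: min(20,17)*8=136 best=208, r--
l=9 r=16: min(20,14)*7=98 best=208, r--
l=9 r=15: min(20,11)*6=66 best=208, r--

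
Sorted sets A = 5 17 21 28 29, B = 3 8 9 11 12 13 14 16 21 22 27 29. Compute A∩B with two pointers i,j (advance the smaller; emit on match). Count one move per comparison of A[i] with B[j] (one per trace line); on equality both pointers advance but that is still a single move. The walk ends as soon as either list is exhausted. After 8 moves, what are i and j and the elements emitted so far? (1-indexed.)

i=2, j=8, emitted=[]

[i=1,j=1] 5>3 → j++
[i=1,j=2] 5<8 → i++
[i=2,j=2] 17>8 → j++
[i=2,j=3] 17>9 → j++
[i=2,j=4] 17>11 → j++
[i=2,j=5] 17>12 → j++
[i=2,j=6] 17>13 → j++
[i=2,j=7] 17>14 → j++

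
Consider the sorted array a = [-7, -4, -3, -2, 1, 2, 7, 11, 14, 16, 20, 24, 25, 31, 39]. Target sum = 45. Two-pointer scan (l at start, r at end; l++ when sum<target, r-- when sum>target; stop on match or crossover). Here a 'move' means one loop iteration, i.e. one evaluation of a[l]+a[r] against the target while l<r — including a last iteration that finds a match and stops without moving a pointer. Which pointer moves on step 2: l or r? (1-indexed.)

[1,15] -7+39=32 <45 → l++
[2,15] -4+39=35 <45 → l++

l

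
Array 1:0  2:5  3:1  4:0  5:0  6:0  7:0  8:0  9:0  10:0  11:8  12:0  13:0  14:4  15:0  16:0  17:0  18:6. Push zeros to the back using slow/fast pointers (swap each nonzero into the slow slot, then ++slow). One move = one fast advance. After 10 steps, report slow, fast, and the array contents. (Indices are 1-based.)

slow=3, fast=11, a=[5, 1, 0, 0, 0, 0, 0, 0, 0, 0, 8, 0, 0, 4, 0, 0, 0, 6]

(s=1,f=1) a[fast]=0 → fast++
(s=1,f=2) a[fast]=5≠0 swap→a[1]=5 → slow++,fast++
(s=2,f=3) a[fast]=1≠0 swap→a[2]=1 → slow++,fast++
(s=3,f=4) a[fast]=0 → fast++
(s=3,f=5) a[fast]=0 → fast++
(s=3,f=6) a[fast]=0 → fast++
(s=3,f=7) a[fast]=0 → fast++
(s=3,f=8) a[fast]=0 → fast++
(s=3,f=9) a[fast]=0 → fast++
(s=3,f=10) a[fast]=0 → fast++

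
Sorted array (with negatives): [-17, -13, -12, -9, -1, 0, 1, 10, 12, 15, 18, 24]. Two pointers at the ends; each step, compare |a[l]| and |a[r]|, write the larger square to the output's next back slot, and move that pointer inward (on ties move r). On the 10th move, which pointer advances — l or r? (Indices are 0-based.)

r

l=0 r=11: |-17|<=|24| out[11]=576, r--
l=0 r=10: |-17|<=|18| out[10]=324, r--
l=0 r=9: |-17|>|15| out[9]=289, l++
l=1 r=9: |-13|<=|15| out[8]=225, r--
l=1 r=8: |-13|>|12| out[7]=169, l++
l=2 r=8: |-12|<=|12| out[6]=144, r--
l=2 r=7: |-12|>|10| out[5]=144, l++
l=3 r=7: |-9|<=|10| out[4]=100, r--
l=3 r=6: |-9|>|1| out[3]=81, l++
l=4 r=6: |-1|<=|1| out[2]=1, r--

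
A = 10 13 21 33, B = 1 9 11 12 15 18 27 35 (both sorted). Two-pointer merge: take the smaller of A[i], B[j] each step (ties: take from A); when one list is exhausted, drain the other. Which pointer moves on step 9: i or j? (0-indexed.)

[i=0,j=0] A[i]=10>B[j]=1 take 1 → j++
[i=0,j=1] A[i]=10>B[j]=9 take 9 → j++
[i=0,j=2] A[i]=10<=B[j]=11 take 10 → i++
[i=1,j=2] A[i]=13>B[j]=11 take 11 → j++
[i=1,j=3] A[i]=13>B[j]=12 take 12 → j++
[i=1,j=4] A[i]=13<=B[j]=15 take 13 → i++
[i=2,j=4] A[i]=21>B[j]=15 take 15 → j++
[i=2,j=5] A[i]=21>B[j]=18 take 18 → j++
[i=2,j=6] A[i]=21<=B[j]=27 take 21 → i++

i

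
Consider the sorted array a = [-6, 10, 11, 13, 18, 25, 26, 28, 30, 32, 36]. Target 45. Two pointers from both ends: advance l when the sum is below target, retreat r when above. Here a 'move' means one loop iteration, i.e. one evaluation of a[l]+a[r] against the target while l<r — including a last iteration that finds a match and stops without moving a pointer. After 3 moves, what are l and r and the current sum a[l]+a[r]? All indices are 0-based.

[0,10] -6+36=30 <45 → l++
[1,10] 10+36=46 >45 → r--
[1,9] 10+32=42 <45 → l++

l=2, r=9, sum=43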